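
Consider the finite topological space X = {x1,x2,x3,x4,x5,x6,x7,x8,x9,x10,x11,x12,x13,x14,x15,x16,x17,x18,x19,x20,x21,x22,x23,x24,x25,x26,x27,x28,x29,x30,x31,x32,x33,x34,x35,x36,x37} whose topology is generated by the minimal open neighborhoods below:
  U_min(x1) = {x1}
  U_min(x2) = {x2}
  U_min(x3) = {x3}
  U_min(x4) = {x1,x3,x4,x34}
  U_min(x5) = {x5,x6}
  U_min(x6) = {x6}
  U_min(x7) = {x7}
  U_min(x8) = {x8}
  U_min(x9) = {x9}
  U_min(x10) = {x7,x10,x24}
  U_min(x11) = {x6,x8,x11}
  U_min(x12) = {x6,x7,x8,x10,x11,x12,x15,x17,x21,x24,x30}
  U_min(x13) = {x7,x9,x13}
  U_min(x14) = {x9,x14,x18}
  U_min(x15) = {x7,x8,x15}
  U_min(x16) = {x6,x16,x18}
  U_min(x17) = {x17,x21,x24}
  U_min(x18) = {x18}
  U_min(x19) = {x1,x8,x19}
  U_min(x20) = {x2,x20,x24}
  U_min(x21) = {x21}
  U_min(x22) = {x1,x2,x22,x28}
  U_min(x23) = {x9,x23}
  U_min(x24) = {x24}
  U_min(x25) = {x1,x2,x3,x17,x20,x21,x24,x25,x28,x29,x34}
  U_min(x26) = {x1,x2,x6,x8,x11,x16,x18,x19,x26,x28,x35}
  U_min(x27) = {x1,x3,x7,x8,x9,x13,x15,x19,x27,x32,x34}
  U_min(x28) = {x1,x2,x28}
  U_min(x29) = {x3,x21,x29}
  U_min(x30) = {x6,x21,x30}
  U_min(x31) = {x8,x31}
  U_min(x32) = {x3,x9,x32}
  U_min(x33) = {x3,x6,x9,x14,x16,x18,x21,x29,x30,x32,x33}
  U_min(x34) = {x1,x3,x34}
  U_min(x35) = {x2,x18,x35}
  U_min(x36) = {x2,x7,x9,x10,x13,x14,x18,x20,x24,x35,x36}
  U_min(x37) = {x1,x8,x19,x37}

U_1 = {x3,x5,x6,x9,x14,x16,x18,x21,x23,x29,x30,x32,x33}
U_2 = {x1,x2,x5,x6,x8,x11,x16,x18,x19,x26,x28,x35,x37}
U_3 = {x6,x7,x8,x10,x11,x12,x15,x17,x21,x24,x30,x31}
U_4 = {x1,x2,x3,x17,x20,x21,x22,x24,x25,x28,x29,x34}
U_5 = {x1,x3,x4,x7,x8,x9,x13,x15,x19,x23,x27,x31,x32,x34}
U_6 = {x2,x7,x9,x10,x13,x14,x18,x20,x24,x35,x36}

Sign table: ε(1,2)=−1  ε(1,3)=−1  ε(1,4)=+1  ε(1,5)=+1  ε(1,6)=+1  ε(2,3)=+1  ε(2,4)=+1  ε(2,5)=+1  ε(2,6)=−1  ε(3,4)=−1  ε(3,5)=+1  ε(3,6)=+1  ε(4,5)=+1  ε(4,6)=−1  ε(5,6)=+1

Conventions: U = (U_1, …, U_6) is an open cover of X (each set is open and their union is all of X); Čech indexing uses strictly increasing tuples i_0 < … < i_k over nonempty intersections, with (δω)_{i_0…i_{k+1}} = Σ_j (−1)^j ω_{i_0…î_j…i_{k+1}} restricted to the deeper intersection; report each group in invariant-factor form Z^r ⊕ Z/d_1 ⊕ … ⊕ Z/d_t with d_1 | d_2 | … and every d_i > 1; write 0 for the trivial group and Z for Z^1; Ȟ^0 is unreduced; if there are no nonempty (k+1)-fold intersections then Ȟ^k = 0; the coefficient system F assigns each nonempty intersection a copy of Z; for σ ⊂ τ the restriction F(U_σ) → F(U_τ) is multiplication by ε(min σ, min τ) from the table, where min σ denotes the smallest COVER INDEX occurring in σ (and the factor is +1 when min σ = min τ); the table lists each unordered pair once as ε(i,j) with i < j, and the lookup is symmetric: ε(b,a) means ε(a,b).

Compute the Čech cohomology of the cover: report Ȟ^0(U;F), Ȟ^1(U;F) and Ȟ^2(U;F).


Ȟ^0(U;F) ≅ 0, Ȟ^1(U;F) ≅ Z/2, Ȟ^2(U;F) ≅ Z

intersection data:
  U12={x5,x6,x16,x18} U13={x6,x21,x30} U14={x3,x21,x29} U15={x3,x9,x23,x32} U16={x9,x14,x18} U23={x6,x8,x11} U24={x1,x2,x28} U25={x1,x8,x19} U26={x2,x18,x35} U34={x17,x21,x24} U35={x7,x8,x15,x31} U36={x7,x10,x24} U45={x1,x3,x34} U46={x2,x20,x24} U56={x7,x9,x13}
  U123={x6} U126={x18} U134={x21} U145={x3} U156={x9} U235={x8} U245={x1} U246={x2} U346={x24} U356={x7}
C dims 6,15,10; δ0: rk 6, SNF 1^5·2; δ1: rk 9, SNF 1^9
Ȟ^0 = (6 − 6) − 0 = 0, so Ȟ^0 ≅ 0
Ȟ^1 = (15 − 9) − 6 = 0 plus torsion [2], so Ȟ^1 ≅ Z/2
Ȟ^2 = (10 − 0) − 9 = 1, so Ȟ^2 ≅ Z


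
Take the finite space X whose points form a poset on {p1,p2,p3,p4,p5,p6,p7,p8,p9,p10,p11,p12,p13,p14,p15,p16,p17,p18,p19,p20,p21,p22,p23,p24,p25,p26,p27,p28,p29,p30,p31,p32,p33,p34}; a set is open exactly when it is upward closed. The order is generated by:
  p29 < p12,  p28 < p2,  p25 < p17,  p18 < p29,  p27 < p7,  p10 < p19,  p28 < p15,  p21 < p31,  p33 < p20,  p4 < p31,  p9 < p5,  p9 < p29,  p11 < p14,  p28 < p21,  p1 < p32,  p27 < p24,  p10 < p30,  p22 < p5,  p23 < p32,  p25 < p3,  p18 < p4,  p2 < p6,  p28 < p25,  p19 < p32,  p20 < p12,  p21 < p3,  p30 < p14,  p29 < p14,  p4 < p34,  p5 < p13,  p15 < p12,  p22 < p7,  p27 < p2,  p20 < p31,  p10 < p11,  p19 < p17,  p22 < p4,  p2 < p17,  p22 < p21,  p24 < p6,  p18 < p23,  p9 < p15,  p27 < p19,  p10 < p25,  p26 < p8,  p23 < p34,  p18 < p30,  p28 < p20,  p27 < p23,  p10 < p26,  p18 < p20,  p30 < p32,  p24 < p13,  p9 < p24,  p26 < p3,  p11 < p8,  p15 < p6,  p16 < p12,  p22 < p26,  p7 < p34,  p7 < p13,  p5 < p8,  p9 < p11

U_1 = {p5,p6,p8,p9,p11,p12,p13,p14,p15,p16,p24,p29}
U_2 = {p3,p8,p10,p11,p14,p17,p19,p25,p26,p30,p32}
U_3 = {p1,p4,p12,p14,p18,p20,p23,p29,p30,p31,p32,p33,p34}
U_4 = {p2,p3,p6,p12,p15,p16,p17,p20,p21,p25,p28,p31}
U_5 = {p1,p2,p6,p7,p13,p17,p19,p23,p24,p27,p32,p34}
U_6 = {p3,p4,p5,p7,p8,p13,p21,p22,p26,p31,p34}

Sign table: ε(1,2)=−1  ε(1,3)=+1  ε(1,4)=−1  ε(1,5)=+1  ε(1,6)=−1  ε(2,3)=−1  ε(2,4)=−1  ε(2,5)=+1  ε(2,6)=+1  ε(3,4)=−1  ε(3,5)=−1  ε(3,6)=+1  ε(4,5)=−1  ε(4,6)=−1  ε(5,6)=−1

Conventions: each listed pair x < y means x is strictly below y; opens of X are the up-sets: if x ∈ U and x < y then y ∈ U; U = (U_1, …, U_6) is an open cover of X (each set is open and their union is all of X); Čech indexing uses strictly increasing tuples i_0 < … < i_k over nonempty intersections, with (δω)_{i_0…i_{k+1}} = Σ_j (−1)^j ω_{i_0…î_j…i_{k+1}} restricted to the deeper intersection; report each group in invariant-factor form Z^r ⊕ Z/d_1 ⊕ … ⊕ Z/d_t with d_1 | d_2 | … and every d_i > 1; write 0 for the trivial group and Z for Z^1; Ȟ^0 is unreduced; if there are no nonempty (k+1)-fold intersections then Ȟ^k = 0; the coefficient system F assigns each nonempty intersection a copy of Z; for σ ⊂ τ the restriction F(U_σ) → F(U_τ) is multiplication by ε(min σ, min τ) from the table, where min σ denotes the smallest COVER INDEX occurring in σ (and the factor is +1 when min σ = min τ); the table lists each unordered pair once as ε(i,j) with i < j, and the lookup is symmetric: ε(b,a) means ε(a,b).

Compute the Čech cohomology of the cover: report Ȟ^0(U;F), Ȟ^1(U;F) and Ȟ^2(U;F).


nonempty intersections:
  U12={p8,p11,p14} U13={p12,p14,p29} U14={p6,p12,p15,p16} U15={p6,p13,p24} U16={p5,p8,p13} U23={p14,p30,p32} U24={p3,p17,p25} U25={p17,p19,p32} U26={p3,p8,p26} U34={p12,p20,p31} U35={p1,p23,p32,p34} U36={p4,p31,p34} U45={p2,p6,p17} U46={p3,p21,p31} U56={p7,p13,p34}
  U123={p14} U126={p8} U134={p12} U145={p6} U156={p13} U235={p32} U245={p17} U246={p3} U346={p31} U356={p34}
C dims 6,15,10; δ0: rk 6, SNF 1^5·2; δ1: rk 9, SNF 1^9
Ȟ^0: (6−6)−0=0 ⇒ 0
Ȟ^1: (15−9)−6=0 plus torsion [2] ⇒ Z/2
Ȟ^2: (10−0)−9=1 ⇒ Z

Ȟ^0(U;F) ≅ 0, Ȟ^1(U;F) ≅ Z/2 and Ȟ^2(U;F) ≅ Z


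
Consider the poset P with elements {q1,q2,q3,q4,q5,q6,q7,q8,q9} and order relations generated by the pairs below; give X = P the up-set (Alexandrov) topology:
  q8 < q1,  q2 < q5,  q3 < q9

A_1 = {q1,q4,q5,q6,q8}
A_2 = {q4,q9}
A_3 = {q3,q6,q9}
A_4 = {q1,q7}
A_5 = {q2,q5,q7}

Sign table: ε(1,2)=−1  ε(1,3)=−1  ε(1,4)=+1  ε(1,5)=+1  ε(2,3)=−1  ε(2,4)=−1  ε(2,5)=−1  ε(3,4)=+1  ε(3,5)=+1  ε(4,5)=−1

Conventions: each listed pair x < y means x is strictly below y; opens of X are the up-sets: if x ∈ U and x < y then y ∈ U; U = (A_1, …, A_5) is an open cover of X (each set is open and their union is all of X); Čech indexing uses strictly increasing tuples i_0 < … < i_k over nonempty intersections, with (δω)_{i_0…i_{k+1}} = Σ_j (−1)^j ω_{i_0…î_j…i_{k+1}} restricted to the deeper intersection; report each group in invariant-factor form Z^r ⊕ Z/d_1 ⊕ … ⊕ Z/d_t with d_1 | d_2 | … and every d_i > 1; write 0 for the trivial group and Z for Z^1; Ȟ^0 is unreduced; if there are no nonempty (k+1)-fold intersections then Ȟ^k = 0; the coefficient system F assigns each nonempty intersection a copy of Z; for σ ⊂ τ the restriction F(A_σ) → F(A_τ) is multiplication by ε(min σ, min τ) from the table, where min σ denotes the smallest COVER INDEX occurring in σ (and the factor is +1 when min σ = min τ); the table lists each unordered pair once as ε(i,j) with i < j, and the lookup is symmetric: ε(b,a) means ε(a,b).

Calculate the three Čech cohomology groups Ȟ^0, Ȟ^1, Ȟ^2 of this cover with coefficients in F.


Ȟ^0 = 0, Ȟ^1 = Z ⊕ Z/2 and Ȟ^2 = 0

cover nerve:
  A12={q4} A13={q6} A14={q1} A15={q5} A23={q9} A45={q7}
C dims 5,6; δ0: rk 5, SNF 1^4·2
Ȟ^0: (5−5)−0=0 ⇒ 0
Ȟ^1: (6−0)−5=1 plus torsion [2] ⇒ Z ⊕ Z/2
Ȟ^2: (0−0)−0=0 ⇒ 0


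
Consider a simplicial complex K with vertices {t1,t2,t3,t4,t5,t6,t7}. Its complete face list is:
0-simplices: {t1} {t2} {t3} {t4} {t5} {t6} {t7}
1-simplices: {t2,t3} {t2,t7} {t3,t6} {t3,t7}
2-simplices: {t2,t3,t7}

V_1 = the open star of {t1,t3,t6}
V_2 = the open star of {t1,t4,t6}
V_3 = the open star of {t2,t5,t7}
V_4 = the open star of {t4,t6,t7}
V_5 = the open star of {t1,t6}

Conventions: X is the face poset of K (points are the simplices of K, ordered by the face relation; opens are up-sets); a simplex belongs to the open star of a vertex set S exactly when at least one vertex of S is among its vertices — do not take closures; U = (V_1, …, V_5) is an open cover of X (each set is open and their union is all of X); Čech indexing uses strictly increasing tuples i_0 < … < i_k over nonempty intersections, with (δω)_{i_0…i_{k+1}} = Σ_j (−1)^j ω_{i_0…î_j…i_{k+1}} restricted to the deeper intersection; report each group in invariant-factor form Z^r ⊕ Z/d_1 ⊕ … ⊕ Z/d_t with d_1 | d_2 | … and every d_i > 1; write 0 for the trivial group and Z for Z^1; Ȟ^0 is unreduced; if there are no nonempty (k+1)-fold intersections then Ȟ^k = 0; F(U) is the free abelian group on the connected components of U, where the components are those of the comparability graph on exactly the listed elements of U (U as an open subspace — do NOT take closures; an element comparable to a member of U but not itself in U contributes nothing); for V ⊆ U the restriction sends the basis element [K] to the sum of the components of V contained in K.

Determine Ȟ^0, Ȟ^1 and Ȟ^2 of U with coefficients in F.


Ȟ^0 ≅ Z^4,  Ȟ^1 ≅ 0,  Ȟ^2 ≅ 0

nerve of the cover:
  V1={{t1},{t3},{t6},{t2,t3},{t3,t6},{t3,t7},{t2,t3,t7}} V2={{t1},{t4},{t6},{t3,t6}} V3={{t2},{t5},{t7},{t2,t3},{t2,t7},{t3,t7},{t2,t3,t7}} V4={{t4},{t6},{t7},{t2,t7},{t3,t6},{t3,t7},{t2,t3,t7}} V5={{t1},{t6},{t3,t6}}
  V12={{t1},{t6},{t3,t6}} V13={{t2,t3},{t3,t7},{t2,t3,t7}} V14={{t6},{t3,t6},{t3,t7},{t2,t3,t7}} V15={{t1},{t6},{t3,t6}} V24={{t4},{t6},{t3,t6}} V25={{t1},{t6},{t3,t6}} V34={{t7},{t2,t7},{t3,t7},{t2,t3,t7}} V45={{t6},{t3,t6}}
  V124={{t6},{t3,t6}} V125={{t1},{t6},{t3,t6}} V134={{t3,t7},{t2,t3,t7}} V145={{t6},{t3,t6}} V245={{t6},{t3,t6}}
  V1245={{t6},{t3,t6}}
components per intersection:
  V1: {{t1}} {{t3},{t6},{t2,t3},{t3,t6},{t3,t7},{t2,t3,t7}}
  V2: {{t1}} {{t4}} {{t6},{t3,t6}}
  V3: {{t2},{t7},{t2,t3},{t2,t7},{t3,t7},{t2,t3,t7}} {{t5}}
  V4: {{t4}} {{t6},{t3,t6}} {{t7},{t2,t7},{t3,t7},{t2,t3,t7}}
  V5: {{t1}} {{t6},{t3,t6}}
  V12: {{t1}} {{t6},{t3,t6}}
  V13: {{t2,t3},{t3,t7},{t2,t3,t7}}
  V14: {{t6},{t3,t6}} {{t3,t7},{t2,t3,t7}}
  V15: {{t1}} {{t6},{t3,t6}}
  V24: {{t4}} {{t6},{t3,t6}}
  V25: {{t1}} {{t6},{t3,t6}}
  V34: {{t7},{t2,t7},{t3,t7},{t2,t3,t7}}
  V45: {{t6},{t3,t6}}
  V124: {{t6},{t3,t6}}
  V125: {{t1}} {{t6},{t3,t6}}
  V134: {{t3,t7},{t2,t3,t7}}
  V145: {{t6},{t3,t6}}
  V245: {{t6},{t3,t6}}
  V1245: {{t6},{t3,t6}}
C dims 12,13,6,1; δ0: rk 8, SNF 1^8; δ1: rk 5, SNF 1^5; δ2: rk 1, SNF 1^1
Ȟ^0 = (12 − 8) − 0 = 4, so Ȟ^0 ≅ Z^4
Ȟ^1 = (13 − 5) − 8 = 0, so Ȟ^1 ≅ 0
Ȟ^2 = (6 − 1) − 5 = 0, so Ȟ^2 ≅ 0


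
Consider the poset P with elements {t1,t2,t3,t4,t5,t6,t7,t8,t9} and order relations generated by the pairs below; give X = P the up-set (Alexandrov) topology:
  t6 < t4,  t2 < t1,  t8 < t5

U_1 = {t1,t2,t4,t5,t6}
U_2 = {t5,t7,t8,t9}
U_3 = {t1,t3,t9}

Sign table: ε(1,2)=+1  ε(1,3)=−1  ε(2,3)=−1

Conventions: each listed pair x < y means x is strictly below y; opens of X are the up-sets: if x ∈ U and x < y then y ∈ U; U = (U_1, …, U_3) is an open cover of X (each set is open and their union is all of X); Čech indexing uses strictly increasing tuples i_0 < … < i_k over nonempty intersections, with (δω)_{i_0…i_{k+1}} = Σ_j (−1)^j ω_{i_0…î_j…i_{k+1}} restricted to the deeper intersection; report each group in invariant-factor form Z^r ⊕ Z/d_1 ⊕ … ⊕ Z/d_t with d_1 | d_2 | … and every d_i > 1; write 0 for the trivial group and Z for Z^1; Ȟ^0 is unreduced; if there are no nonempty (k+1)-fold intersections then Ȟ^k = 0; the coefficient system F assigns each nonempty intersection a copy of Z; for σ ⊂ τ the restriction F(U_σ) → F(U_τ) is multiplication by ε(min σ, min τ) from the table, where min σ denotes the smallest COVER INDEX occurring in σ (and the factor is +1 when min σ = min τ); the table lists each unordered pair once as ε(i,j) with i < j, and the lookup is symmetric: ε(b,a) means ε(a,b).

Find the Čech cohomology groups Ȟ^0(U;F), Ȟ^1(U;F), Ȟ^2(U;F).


intersection data:
  U12={t5} U13={t1} U23={t9}
C dims 3,3; δ0: rk 2, SNF 1^2
Ȟ^0 = (3 − 2) − 0 = 1, so Ȟ^0 ≅ Z
Ȟ^1 = (3 − 0) − 2 = 1, so Ȟ^1 ≅ Z
Ȟ^2 = (0 − 0) − 0 = 0, so Ȟ^2 ≅ 0

Ȟ^0 = Z, Ȟ^1 = Z and Ȟ^2 = 0


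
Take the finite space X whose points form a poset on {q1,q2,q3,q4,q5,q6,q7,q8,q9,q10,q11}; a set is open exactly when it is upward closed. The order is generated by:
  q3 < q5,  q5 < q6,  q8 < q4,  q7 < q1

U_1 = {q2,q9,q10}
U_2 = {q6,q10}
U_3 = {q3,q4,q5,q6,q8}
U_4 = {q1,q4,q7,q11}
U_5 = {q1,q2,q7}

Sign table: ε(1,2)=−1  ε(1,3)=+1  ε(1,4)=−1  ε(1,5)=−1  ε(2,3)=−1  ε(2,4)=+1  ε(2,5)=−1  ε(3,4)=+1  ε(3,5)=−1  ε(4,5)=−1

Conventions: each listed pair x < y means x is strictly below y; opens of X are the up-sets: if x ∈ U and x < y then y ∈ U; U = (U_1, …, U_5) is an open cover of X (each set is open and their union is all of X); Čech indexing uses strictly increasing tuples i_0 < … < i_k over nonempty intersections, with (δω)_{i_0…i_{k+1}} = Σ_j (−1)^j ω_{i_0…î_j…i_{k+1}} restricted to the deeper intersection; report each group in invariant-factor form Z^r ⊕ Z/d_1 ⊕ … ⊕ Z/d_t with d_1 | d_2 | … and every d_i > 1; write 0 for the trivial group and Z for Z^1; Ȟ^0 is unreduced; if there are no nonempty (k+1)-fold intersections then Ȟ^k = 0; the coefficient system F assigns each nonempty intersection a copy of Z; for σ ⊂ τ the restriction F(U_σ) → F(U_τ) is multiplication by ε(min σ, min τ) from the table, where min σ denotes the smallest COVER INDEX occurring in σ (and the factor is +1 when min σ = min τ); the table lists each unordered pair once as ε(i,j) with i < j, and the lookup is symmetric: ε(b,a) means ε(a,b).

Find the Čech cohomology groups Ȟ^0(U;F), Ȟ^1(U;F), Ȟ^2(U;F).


nonempty intersections:
  U12={q10} U15={q2} U23={q6} U34={q4} U45={q1,q7}
C dims 5,5; δ0: rk 4, SNF 1^4
Ȟ^0: (5−4)−0=1 ⇒ Z
Ȟ^1: (5−0)−4=1 ⇒ Z
Ȟ^2: (0−0)−0=0 ⇒ 0

Ȟ^0 ≅ Z; Ȟ^1 ≅ Z; Ȟ^2 ≅ 0


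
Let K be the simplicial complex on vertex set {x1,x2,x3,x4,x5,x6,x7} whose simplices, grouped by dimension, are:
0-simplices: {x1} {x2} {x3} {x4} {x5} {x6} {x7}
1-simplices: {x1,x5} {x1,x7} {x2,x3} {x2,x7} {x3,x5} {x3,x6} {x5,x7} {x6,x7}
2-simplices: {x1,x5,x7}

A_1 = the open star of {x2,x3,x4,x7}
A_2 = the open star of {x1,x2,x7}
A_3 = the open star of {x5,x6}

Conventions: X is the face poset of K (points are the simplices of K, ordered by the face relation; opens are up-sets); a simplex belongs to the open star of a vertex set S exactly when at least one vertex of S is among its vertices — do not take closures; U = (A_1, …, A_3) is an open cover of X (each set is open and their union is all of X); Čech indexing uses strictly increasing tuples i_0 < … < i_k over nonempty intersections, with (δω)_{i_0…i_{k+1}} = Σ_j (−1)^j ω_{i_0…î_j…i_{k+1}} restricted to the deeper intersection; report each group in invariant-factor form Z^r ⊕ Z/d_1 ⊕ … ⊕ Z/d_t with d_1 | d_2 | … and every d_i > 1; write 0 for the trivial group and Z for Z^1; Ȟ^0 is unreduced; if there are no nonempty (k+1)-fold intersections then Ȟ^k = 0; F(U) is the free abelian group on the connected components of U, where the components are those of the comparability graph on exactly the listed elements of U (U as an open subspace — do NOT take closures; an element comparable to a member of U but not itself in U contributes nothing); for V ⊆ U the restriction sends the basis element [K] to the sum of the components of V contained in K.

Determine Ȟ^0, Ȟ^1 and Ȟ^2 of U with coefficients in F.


nonempty overlaps:
  A1={{x2},{x3},{x4},{x7},{x1,x7},{x2,x3},{x2,x7},{x3,x5},{x3,x6},{x5,x7},{x6,x7},{x1,x5,x7}} A2={{x1},{x2},{x7},{x1,x5},{x1,x7},{x2,x3},{x2,x7},{x5,x7},{x6,x7},{x1,x5,x7}} A3={{x5},{x6},{x1,x5},{x3,x5},{x3,x6},{x5,x7},{x6,x7},{x1,x5,x7}}
  A12={{x2},{x7},{x1,x7},{x2,x3},{x2,x7},{x5,x7},{x6,x7},{x1,x5,x7}} A13={{x3,x5},{x3,x6},{x5,x7},{x6,x7},{x1,x5,x7}} A23={{x1,x5},{x5,x7},{x6,x7},{x1,x5,x7}}
  A123={{x5,x7},{x6,x7},{x1,x5,x7}}
components per intersection:
  A1: {{x2},{x3},{x7},{x1,x7},{x2,x3},{x2,x7},{x3,x5},{x3,x6},{x5,x7},{x6,x7},{x1,x5,x7}} {{x4}}
  A2: {{x1},{x2},{x7},{x1,x5},{x1,x7},{x2,x3},{x2,x7},{x5,x7},{x6,x7},{x1,x5,x7}}
  A3: {{x5},{x1,x5},{x3,x5},{x5,x7},{x1,x5,x7}} {{x6},{x3,x6},{x6,x7}}
  A12: {{x2},{x7},{x1,x7},{x2,x3},{x2,x7},{x5,x7},{x6,x7},{x1,x5,x7}}
  A13: {{x3,x5}} {{x3,x6}} {{x5,x7},{x1,x5,x7}} {{x6,x7}}
  A23: {{x1,x5},{x5,x7},{x1,x5,x7}} {{x6,x7}}
  A123: {{x5,x7},{x1,x5,x7}} {{x6,x7}}
C dims 5,7,2; δ0: rk 3, SNF 1^3; δ1: rk 2, SNF 1^2
degree 0: 5−3−0 = 2 → Ȟ^0 ≅ Z^2
degree 1: 7−2−3 = 2 → Ȟ^1 ≅ Z^2
degree 2: 2−0−2 = 0 → Ȟ^2 ≅ 0

Ȟ^0 = Z^2, Ȟ^1 = Z^2, Ȟ^2 = 0


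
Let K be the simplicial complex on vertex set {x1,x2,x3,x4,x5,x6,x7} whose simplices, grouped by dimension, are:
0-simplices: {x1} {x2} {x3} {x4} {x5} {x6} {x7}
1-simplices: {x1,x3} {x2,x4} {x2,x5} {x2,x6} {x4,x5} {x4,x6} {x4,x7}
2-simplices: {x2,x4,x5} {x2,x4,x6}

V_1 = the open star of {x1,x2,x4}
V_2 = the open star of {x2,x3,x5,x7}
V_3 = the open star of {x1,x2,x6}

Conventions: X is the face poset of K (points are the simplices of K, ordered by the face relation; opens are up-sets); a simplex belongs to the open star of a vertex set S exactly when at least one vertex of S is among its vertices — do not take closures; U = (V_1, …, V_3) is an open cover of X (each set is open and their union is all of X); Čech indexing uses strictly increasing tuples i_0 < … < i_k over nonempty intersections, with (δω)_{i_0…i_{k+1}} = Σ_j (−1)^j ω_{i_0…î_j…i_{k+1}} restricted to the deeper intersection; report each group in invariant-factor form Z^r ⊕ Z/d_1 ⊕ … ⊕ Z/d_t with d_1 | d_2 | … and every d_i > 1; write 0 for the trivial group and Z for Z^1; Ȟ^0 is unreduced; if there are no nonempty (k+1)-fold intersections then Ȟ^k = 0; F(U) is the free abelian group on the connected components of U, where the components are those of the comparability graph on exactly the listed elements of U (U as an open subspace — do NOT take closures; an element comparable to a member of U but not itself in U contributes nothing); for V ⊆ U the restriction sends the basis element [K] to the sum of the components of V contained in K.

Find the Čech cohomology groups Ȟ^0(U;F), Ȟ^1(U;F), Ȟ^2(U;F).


Ȟ^0 = Z^2; Ȟ^1 = 0; Ȟ^2 = 0

nerve of the cover:
  V1={{x1},{x2},{x4},{x1,x3},{x2,x4},{x2,x5},{x2,x6},{x4,x5},{x4,x6},{x4,x7},{x2,x4,x5},{x2,x4,x6}} V2={{x2},{x3},{x5},{x7},{x1,x3},{x2,x4},{x2,x5},{x2,x6},{x4,x5},{x4,x7},{x2,x4,x5},{x2,x4,x6}} V3={{x1},{x2},{x6},{x1,x3},{x2,x4},{x2,x5},{x2,x6},{x4,x6},{x2,x4,x5},{x2,x4,x6}}
  V12={{x2},{x1,x3},{x2,x4},{x2,x5},{x2,x6},{x4,x5},{x4,x7},{x2,x4,x5},{x2,x4,x6}} V13={{x1},{x2},{x1,x3},{x2,x4},{x2,x5},{x2,x6},{x4,x6},{x2,x4,x5},{x2,x4,x6}} V23={{x2},{x1,x3},{x2,x4},{x2,x5},{x2,x6},{x2,x4,x5},{x2,x4,x6}}
  V123={{x2},{x1,x3},{x2,x4},{x2,x5},{x2,x6},{x2,x4,x5},{x2,x4,x6}}
components per intersection:
  V1: {{x1},{x1,x3}} {{x2},{x4},{x2,x4},{x2,x5},{x2,x6},{x4,x5},{x4,x6},{x4,x7},{x2,x4,x5},{x2,x4,x6}}
  V2: {{x2},{x5},{x2,x4},{x2,x5},{x2,x6},{x4,x5},{x2,x4,x5},{x2,x4,x6}} {{x3},{x1,x3}} {{x7},{x4,x7}}
  V3: {{x1},{x1,x3}} {{x2},{x6},{x2,x4},{x2,x5},{x2,x6},{x4,x6},{x2,x4,x5},{x2,x4,x6}}
  V12: {{x2},{x2,x4},{x2,x5},{x2,x6},{x4,x5},{x2,x4,x5},{x2,x4,x6}} {{x1,x3}} {{x4,x7}}
  V13: {{x1},{x1,x3}} {{x2},{x2,x4},{x2,x5},{x2,x6},{x4,x6},{x2,x4,x5},{x2,x4,x6}}
  V23: {{x2},{x2,x4},{x2,x5},{x2,x6},{x2,x4,x5},{x2,x4,x6}} {{x1,x3}}
  V123: {{x2},{x2,x4},{x2,x5},{x2,x6},{x2,x4,x5},{x2,x4,x6}} {{x1,x3}}
C dims 7,7,2; δ0: rk 5, SNF 1^5; δ1: rk 2, SNF 1^2
Ȟ^0 = (7 − 5) − 0 = 2, so Ȟ^0 ≅ Z^2
Ȟ^1 = (7 − 2) − 5 = 0, so Ȟ^1 ≅ 0
Ȟ^2 = (2 − 0) − 2 = 0, so Ȟ^2 ≅ 0


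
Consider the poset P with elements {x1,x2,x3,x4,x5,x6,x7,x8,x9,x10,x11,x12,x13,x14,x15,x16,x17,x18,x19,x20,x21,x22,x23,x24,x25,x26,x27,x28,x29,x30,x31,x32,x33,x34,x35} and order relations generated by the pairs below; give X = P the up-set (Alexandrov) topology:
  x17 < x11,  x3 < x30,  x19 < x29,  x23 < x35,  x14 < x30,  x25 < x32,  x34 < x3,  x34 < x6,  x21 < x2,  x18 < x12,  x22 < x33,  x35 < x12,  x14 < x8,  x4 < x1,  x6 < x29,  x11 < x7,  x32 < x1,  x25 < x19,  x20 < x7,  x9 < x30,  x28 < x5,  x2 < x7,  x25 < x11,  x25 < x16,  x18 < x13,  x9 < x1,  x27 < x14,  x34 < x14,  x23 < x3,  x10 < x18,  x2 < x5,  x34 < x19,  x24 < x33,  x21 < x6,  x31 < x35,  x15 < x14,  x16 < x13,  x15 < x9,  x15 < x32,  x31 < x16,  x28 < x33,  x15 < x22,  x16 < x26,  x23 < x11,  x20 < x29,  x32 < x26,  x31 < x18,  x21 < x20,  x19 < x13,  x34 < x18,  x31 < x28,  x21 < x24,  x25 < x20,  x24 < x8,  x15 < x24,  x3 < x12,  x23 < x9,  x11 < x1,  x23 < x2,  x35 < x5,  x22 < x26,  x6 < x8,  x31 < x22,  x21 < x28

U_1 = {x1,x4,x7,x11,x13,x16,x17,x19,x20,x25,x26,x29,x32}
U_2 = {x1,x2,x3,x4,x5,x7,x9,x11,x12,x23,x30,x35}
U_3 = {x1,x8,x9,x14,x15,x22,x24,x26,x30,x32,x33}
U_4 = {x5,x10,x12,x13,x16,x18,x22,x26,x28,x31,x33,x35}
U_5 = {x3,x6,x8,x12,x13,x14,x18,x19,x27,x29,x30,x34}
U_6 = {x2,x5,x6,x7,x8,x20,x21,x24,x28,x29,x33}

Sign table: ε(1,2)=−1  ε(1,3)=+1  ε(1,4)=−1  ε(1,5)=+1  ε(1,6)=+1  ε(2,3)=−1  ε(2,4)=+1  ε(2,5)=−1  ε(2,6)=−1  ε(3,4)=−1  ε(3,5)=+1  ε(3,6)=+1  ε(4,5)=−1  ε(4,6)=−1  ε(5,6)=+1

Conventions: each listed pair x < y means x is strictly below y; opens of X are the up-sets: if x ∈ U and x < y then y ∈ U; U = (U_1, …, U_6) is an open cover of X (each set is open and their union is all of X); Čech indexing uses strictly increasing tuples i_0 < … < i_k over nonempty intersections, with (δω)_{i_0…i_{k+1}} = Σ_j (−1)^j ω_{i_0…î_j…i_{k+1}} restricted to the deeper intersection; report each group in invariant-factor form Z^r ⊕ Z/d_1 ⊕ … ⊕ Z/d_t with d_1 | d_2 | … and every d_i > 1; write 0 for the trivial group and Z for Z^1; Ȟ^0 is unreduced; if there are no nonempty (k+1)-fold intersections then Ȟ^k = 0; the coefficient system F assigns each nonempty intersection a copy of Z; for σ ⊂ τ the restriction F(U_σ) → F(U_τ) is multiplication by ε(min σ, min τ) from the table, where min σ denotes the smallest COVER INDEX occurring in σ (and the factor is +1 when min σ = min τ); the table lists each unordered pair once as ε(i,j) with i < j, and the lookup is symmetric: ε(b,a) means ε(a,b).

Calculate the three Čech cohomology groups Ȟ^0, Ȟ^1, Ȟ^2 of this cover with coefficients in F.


nonempty overlaps:
  U12={x1,x4,x7,x11} U13={x1,x26,x32} U14={x13,x16,x26} U15={x13,x19,x29} U16={x7,x20,x29} U23={x1,x9,x30} U24={x5,x12,x35} U25={x3,x12,x30} U26={x2,x5,x7} U34={x22,x26,x33} U35={x8,x14,x30} U36={x8,x24,x33} U45={x12,x13,x18} U46={x5,x28,x33} U56={x6,x8,x29}
  U123={x1} U126={x7} U134={x26} U145={x13} U156={x29} U235={x30} U245={x12} U246={x5} U346={x33} U356={x8}
C dims 6,15,10; δ0: rk 5, SNF 1^5; δ1: rk 10, SNF 1^9·2
degree 0: 6−5−0 = 1 → Ȟ^0 ≅ Z
degree 1: 15−10−5 = 0 → Ȟ^1 ≅ 0
degree 2: 10−0−10 = 0 plus torsion [2] → Ȟ^2 ≅ Z/2

Ȟ^0(U;F) ≅ Z, Ȟ^1(U;F) ≅ 0, Ȟ^2(U;F) ≅ Z/2


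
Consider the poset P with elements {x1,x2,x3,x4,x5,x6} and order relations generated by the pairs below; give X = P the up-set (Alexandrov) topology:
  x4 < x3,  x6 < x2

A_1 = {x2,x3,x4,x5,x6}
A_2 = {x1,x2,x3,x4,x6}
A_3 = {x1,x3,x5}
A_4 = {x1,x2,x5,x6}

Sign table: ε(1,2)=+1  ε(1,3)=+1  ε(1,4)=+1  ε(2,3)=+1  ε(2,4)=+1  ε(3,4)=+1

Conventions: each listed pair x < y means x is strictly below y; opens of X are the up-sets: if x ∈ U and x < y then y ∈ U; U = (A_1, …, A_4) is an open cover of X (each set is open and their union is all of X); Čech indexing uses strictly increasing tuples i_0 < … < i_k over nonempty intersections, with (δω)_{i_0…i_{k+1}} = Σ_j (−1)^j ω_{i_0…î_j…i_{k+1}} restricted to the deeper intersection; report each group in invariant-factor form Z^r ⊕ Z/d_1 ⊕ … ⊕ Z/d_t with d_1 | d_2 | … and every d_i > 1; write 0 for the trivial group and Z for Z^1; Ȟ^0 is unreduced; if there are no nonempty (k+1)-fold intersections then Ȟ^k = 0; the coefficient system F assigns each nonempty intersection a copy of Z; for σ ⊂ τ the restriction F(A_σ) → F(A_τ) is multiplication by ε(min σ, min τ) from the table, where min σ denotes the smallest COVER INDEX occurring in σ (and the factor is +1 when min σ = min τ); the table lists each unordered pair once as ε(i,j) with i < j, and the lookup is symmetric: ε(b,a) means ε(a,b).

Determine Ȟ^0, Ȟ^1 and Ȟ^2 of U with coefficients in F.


Ȟ^0 = Z, Ȟ^1 = 0 and Ȟ^2 = Z

nerve simplices:
  A12={x2,x3,x4,x6} A13={x3,x5} A14={x2,x5,x6} A23={x1,x3} A24={x1,x2,x6} A34={x1,x5}
  A123={x3} A124={x2,x6} A134={x5} A234={x1}
C dims 4,6,4; δ0: rk 3, SNF 1^3; δ1: rk 3, SNF 1^3
degree 0: 4−3−0 = 1 → Ȟ^0 ≅ Z
degree 1: 6−3−3 = 0 → Ȟ^1 ≅ 0
degree 2: 4−0−3 = 1 → Ȟ^2 ≅ Z


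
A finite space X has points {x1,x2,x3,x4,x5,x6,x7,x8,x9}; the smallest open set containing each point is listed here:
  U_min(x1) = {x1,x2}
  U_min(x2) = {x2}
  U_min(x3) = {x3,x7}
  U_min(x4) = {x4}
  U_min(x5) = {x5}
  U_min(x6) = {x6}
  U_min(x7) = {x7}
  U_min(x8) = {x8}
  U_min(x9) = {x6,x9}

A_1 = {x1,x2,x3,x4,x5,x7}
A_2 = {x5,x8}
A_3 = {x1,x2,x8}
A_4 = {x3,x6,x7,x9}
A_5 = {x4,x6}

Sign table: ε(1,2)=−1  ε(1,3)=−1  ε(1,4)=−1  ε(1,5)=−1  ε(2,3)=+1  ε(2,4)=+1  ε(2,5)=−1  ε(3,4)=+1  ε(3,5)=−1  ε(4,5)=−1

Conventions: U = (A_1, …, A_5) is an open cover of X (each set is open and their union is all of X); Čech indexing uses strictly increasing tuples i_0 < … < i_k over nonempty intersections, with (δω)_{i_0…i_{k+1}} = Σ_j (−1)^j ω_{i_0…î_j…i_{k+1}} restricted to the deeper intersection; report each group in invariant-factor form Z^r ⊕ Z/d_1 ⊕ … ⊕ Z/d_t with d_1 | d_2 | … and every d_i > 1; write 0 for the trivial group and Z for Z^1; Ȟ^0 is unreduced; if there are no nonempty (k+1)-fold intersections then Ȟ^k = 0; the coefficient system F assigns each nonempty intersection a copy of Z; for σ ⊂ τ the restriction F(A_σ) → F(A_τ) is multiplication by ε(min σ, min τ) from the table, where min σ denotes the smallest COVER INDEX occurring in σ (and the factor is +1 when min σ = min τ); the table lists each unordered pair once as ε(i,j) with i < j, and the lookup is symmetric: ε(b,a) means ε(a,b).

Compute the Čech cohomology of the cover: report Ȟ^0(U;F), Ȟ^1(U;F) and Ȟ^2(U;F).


Ȟ^0 = 0,  Ȟ^1 = Z ⊕ Z/2,  Ȟ^2 = 0

cover nerve:
  A12={x5} A13={x1,x2} A14={x3,x7} A15={x4} A23={x8} A45={x6}
C dims 5,6; δ0: rk 5, SNF 1^4·2
Ȟ^0: (5−5)−0=0 ⇒ 0
Ȟ^1: (6−0)−5=1 plus torsion [2] ⇒ Z ⊕ Z/2
Ȟ^2: (0−0)−0=0 ⇒ 0


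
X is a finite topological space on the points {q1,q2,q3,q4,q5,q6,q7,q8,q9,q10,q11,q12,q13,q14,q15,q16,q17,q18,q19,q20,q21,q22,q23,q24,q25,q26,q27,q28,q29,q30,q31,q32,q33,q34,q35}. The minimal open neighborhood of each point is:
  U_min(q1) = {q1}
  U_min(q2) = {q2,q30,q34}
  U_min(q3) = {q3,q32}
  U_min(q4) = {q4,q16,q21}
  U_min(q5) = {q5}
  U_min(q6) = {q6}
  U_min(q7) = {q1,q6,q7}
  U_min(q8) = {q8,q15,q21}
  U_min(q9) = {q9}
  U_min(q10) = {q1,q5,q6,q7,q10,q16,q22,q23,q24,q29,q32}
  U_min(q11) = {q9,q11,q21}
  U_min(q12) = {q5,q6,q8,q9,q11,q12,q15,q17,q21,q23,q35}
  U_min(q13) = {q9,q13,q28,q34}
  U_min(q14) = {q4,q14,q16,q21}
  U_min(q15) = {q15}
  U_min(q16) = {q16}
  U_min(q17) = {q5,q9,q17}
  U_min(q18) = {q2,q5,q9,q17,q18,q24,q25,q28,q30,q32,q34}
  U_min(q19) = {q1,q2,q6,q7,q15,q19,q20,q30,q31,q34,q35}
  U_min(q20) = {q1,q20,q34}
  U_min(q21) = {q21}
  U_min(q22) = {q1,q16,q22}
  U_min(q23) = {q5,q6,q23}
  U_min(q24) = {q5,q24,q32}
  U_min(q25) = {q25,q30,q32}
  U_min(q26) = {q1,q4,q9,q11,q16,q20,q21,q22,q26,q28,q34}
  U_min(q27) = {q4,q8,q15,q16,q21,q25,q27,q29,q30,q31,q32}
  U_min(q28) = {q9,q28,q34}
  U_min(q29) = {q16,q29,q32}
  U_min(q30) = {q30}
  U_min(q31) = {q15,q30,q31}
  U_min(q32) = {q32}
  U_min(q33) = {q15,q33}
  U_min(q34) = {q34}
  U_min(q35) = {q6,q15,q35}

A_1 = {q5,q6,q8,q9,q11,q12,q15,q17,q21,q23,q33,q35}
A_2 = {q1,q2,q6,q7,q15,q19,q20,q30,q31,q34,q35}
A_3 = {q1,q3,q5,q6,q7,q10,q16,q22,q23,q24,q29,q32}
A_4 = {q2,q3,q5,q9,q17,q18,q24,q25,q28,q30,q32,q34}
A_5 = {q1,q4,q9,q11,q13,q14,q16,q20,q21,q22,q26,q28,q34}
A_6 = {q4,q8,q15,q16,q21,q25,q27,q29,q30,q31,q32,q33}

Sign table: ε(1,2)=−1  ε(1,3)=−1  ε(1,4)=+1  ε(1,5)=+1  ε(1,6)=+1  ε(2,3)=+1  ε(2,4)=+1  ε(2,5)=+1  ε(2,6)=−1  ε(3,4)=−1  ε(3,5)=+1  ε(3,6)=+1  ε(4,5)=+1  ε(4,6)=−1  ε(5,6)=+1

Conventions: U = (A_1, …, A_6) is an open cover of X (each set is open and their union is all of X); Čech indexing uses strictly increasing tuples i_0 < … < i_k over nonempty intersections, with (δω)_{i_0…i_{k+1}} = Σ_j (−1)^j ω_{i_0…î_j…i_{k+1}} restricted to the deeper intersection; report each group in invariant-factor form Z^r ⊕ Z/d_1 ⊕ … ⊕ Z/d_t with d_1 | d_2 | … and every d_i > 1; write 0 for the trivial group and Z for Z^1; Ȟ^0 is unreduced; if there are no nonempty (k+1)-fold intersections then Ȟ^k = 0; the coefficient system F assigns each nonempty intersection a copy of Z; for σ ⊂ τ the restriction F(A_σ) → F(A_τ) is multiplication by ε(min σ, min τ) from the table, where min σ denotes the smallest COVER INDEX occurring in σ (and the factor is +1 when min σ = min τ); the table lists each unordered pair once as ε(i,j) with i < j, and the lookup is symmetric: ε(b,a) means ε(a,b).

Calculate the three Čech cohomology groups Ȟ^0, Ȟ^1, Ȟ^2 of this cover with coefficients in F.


nerve simplices:
  A12={q6,q15,q35} A13={q5,q6,q23} A14={q5,q9,q17} A15={q9,q11,q21} A16={q8,q15,q21,q33} A23={q1,q6,q7} A24={q2,q30,q34} A25={q1,q20,q34} A26={q15,q30,q31} A34={q3,q5,q24,q32} A35={q1,q16,q22} A36={q16,q29,q32} A45={q9,q28,q34} A46={q25,q30,q32} A56={q4,q16,q21}
  A123={q6} A126={q15} A134={q5} A145={q9} A156={q21} A235={q1} A245={q34} A246={q30} A346={q32} A356={q16}
C dims 6,15,10; δ0: rk 6, SNF 1^5·2; δ1: rk 9, SNF 1^9
degree 0: 6−6−0 = 0 → Ȟ^0 ≅ 0
degree 1: 15−9−6 = 0 plus torsion [2] → Ȟ^1 ≅ Z/2
degree 2: 10−0−9 = 1 → Ȟ^2 ≅ Z

Ȟ^0 = 0, Ȟ^1 = Z/2 and Ȟ^2 = Z


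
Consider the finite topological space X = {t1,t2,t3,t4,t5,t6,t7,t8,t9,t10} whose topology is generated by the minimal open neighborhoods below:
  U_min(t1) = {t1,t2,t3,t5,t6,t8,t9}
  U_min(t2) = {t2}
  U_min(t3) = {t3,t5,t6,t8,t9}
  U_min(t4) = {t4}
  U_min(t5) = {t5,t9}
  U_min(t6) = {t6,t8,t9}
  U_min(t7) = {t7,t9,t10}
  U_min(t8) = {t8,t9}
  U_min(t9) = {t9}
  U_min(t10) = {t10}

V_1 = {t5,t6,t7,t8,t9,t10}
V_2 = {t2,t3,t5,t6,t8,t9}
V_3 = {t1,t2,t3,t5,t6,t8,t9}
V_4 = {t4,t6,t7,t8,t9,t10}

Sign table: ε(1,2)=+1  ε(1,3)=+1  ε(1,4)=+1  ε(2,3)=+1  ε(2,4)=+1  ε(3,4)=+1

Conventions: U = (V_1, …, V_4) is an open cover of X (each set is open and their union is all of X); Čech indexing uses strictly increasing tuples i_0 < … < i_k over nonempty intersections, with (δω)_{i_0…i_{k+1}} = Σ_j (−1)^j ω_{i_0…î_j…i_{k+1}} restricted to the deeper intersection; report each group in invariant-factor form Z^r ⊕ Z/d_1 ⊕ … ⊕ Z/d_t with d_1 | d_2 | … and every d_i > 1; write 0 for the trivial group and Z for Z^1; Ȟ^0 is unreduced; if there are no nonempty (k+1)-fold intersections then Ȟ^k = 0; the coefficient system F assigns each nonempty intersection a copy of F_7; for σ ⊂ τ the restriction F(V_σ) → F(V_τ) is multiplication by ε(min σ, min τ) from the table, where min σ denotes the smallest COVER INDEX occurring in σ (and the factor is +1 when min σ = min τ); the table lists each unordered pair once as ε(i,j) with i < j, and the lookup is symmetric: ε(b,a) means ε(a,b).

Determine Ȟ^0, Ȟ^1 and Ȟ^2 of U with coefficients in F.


Ȟ^0 = Z/7,  Ȟ^1 = 0,  Ȟ^2 = 0

nerve simplices:
  V12={t5,t6,t8,t9} V13={t5,t6,t8,t9} V14={t6,t7,t8,t9,t10} V23={t2,t3,t5,t6,t8,t9} V24={t6,t8,t9} V34={t6,t8,t9}
  V123={t5,t6,t8,t9} V124={t6,t8,t9} V134={t6,t8,t9} V234={t6,t8,t9}
  V1234={t6,t8,t9}
C dims 4,6,4,1; δ0: rk_F7 3; δ1: rk_F7 3; δ2: rk_F7 1
degree 0: 4−3−0 = 1 → Ȟ^0 ≅ Z/7
degree 1: 6−3−3 = 0 → Ȟ^1 ≅ 0
degree 2: 4−1−3 = 0 → Ȟ^2 ≅ 0


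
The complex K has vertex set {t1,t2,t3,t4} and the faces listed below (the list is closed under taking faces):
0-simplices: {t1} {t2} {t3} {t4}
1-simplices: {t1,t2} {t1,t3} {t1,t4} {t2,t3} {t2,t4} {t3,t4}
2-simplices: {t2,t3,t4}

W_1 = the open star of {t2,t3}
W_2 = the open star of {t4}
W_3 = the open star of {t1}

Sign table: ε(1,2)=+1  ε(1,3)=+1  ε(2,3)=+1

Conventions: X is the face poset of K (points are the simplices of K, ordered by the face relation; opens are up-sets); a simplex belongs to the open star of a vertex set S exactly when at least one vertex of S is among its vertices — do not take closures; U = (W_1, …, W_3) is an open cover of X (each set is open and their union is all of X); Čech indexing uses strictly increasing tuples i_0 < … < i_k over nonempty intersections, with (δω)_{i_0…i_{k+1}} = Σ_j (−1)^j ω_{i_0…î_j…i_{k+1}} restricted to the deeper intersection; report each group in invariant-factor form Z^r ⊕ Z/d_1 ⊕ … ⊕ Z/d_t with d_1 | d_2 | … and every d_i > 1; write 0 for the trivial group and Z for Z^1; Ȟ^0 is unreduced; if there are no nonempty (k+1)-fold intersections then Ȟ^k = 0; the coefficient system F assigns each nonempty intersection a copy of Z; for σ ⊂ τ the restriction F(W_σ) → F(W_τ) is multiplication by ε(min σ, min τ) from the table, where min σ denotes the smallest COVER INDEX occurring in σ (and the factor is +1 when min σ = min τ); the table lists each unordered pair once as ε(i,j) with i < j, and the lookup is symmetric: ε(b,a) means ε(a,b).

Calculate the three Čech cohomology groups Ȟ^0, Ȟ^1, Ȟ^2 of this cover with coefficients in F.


Ȟ^0(U;F) ≅ Z, Ȟ^1(U;F) ≅ Z and Ȟ^2(U;F) ≅ 0

nonempty overlaps:
  W1={{t2},{t3},{t1,t2},{t1,t3},{t2,t3},{t2,t4},{t3,t4},{t2,t3,t4}} W2={{t4},{t1,t4},{t2,t4},{t3,t4},{t2,t3,t4}} W3={{t1},{t1,t2},{t1,t3},{t1,t4}}
  W12={{t2,t4},{t3,t4},{t2,t3,t4}} W13={{t1,t2},{t1,t3}} W23={{t1,t4}}
C dims 3,3; δ0: rk 2, SNF 1^2
degree 0: 3−2−0 = 1 → Ȟ^0 ≅ Z
degree 1: 3−0−2 = 1 → Ȟ^1 ≅ Z
degree 2: 0−0−0 = 0 → Ȟ^2 ≅ 0


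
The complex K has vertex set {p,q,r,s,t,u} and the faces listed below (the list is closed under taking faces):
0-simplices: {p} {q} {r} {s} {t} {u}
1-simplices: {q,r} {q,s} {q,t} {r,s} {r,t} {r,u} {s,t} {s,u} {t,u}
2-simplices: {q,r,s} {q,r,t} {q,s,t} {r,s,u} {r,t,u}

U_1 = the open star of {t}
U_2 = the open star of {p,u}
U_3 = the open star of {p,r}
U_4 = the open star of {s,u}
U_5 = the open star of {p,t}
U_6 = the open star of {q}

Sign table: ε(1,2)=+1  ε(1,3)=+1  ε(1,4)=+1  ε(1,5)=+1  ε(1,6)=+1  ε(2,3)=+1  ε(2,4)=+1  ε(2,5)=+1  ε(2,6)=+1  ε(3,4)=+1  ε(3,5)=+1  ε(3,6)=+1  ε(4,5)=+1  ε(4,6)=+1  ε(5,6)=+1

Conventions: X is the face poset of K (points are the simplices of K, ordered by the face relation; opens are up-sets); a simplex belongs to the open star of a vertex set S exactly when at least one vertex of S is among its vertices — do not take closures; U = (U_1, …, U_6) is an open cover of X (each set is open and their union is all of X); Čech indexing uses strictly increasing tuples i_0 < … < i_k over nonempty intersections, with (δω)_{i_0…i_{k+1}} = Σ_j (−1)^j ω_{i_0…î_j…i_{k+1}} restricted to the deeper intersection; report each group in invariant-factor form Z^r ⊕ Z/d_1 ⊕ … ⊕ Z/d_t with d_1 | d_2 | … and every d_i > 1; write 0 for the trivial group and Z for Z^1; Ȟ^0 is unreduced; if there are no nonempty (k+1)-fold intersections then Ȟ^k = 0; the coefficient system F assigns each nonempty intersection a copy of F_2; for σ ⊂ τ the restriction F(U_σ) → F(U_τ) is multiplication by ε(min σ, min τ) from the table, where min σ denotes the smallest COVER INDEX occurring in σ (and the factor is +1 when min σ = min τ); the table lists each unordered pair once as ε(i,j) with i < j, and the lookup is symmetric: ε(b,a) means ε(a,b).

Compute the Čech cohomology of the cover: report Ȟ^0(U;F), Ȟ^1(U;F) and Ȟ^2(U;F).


Ȟ^0 = Z/2, Ȟ^1 = 0 and Ȟ^2 = Z/2

nonempty overlaps:
  U1={{t},{q,t},{r,t},{s,t},{t,u},{q,r,t},{q,s,t},{r,t,u}} U2={{p},{u},{r,u},{s,u},{t,u},{r,s,u},{r,t,u}} U3={{p},{r},{q,r},{r,s},{r,t},{r,u},{q,r,s},{q,r,t},{r,s,u},{r,t,u}} U4={{s},{u},{q,s},{r,s},{r,u},{s,t},{s,u},{t,u},{q,r,s},{q,s,t},{r,s,u},{r,t,u}} U5={{p},{t},{q,t},{r,t},{s,t},{t,u},{q,r,t},{q,s,t},{r,t,u}} U6={{q},{q,r},{q,s},{q,t},{q,r,s},{q,r,t},{q,s,t}}
  U12={{t,u},{r,t,u}} U13={{r,t},{q,r,t},{r,t,u}} U14={{s,t},{t,u},{q,s,t},{r,t,u}} U15={{t},{q,t},{r,t},{s,t},{t,u},{q,r,t},{q,s,t},{r,t,u}} U16={{q,t},{q,r,t},{q,s,t}} U23={{p},{r,u},{r,s,u},{r,t,u}} U24={{u},{r,u},{s,u},{t,u},{r,s,u},{r,t,u}} U25={{p},{t,u},{r,t,u}} U34={{r,s},{r,u},{q,r,s},{r,s,u},{r,t,u}} U35={{p},{r,t},{q,r,t},{r,t,u}} U36={{q,r},{q,r,s},{q,r,t}} U45={{s,t},{t,u},{q,s,t},{r,t,u}} U46={{q,s},{q,r,s},{q,s,t}} U56={{q,t},{q,r,t},{q,s,t}}
  U123={{r,t,u}} U124={{t,u},{r,t,u}} U125={{t,u},{r,t,u}} U134={{r,t,u}} U135={{r,t},{q,r,t},{r,t,u}} U136={{q,r,t}} U145={{s,t},{t,u},{q,s,t},{r,t,u}} U146={{q,s,t}} U156={{q,t},{q,r,t},{q,s,t}} U234={{r,u},{r,s,u},{r,t,u}} U235={{p},{r,t,u}} U245={{t,u},{r,t,u}} U345={{r,t,u}} U346={{q,r,s}} U356={{q,r,t}} U456={{q,s,t}}
  U1234={{r,t,u}} U1235={{r,t,u}} U1245={{t,u},{r,t,u}} U1345={{r,t,u}} U1356={{q,r,t}} U1456={{q,s,t}} U2345={{r,t,u}}
  U12345={{r,t,u}}
C dims 6,14,16,7; δ0: rk_F2 5; δ1: rk_F2 9; δ2: rk_F2 6
degree 0: 6−5−0 = 1 → Ȟ^0 ≅ Z/2
degree 1: 14−9−5 = 0 → Ȟ^1 ≅ 0
degree 2: 16−6−9 = 1 → Ȟ^2 ≅ Z/2


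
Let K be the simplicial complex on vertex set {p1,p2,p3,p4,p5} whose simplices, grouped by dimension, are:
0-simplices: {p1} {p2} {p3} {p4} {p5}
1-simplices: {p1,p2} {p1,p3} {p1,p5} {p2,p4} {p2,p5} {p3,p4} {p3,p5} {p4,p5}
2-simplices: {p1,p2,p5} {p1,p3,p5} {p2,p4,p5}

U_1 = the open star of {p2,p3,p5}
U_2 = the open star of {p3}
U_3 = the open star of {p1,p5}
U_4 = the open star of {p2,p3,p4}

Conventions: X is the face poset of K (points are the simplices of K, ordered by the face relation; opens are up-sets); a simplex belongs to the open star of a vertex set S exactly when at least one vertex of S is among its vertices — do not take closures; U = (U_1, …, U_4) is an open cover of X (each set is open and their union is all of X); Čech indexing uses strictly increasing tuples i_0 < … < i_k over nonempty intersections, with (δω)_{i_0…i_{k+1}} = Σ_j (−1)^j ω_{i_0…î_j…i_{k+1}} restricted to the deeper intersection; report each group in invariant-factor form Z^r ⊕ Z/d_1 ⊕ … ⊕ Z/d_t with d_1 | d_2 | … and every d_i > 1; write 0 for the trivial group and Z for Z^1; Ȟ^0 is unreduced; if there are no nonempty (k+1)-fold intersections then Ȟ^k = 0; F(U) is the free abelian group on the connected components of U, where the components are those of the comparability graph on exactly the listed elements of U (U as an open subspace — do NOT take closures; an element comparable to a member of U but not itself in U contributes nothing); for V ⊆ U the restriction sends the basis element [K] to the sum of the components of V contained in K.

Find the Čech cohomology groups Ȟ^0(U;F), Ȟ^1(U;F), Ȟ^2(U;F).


cover nerve:
  U1={{p2},{p3},{p5},{p1,p2},{p1,p3},{p1,p5},{p2,p4},{p2,p5},{p3,p4},{p3,p5},{p4,p5},{p1,p2,p5},{p1,p3,p5},{p2,p4,p5}} U2={{p3},{p1,p3},{p3,p4},{p3,p5},{p1,p3,p5}} U3={{p1},{p5},{p1,p2},{p1,p3},{p1,p5},{p2,p5},{p3,p5},{p4,p5},{p1,p2,p5},{p1,p3,p5},{p2,p4,p5}} U4={{p2},{p3},{p4},{p1,p2},{p1,p3},{p2,p4},{p2,p5},{p3,p4},{p3,p5},{p4,p5},{p1,p2,p5},{p1,p3,p5},{p2,p4,p5}}
  U12={{p3},{p1,p3},{p3,p4},{p3,p5},{p1,p3,p5}} U13={{p5},{p1,p2},{p1,p3},{p1,p5},{p2,p5},{p3,p5},{p4,p5},{p1,p2,p5},{p1,p3,p5},{p2,p4,p5}} U14={{p2},{p3},{p1,p2},{p1,p3},{p2,p4},{p2,p5},{p3,p4},{p3,p5},{p4,p5},{p1,p2,p5},{p1,p3,p5},{p2,p4,p5}} U23={{p1,p3},{p3,p5},{p1,p3,p5}} U24={{p3},{p1,p3},{p3,p4},{p3,p5},{p1,p3,p5}} U34={{p1,p2},{p1,p3},{p2,p5},{p3,p5},{p4,p5},{p1,p2,p5},{p1,p3,p5},{p2,p4,p5}}
  U123={{p1,p3},{p3,p5},{p1,p3,p5}} U124={{p3},{p1,p3},{p3,p4},{p3,p5},{p1,p3,p5}} U134={{p1,p2},{p1,p3},{p2,p5},{p3,p5},{p4,p5},{p1,p2,p5},{p1,p3,p5},{p2,p4,p5}} U234={{p1,p3},{p3,p5},{p1,p3,p5}}
  U1234={{p1,p3},{p3,p5},{p1,p3,p5}}
components per intersection:
  U1: {{p2},{p3},{p5},{p1,p2},{p1,p3},{p1,p5},{p2,p4},{p2,p5},{p3,p4},{p3,p5},{p4,p5},{p1,p2,p5},{p1,p3,p5},{p2,p4,p5}}
  U2: {{p3},{p1,p3},{p3,p4},{p3,p5},{p1,p3,p5}}
  U3: {{p1},{p5},{p1,p2},{p1,p3},{p1,p5},{p2,p5},{p3,p5},{p4,p5},{p1,p2,p5},{p1,p3,p5},{p2,p4,p5}}
  U4: {{p2},{p3},{p4},{p1,p2},{p1,p3},{p2,p4},{p2,p5},{p3,p4},{p3,p5},{p4,p5},{p1,p2,p5},{p1,p3,p5},{p2,p4,p5}}
  U12: {{p3},{p1,p3},{p3,p4},{p3,p5},{p1,p3,p5}}
  U13: {{p5},{p1,p2},{p1,p3},{p1,p5},{p2,p5},{p3,p5},{p4,p5},{p1,p2,p5},{p1,p3,p5},{p2,p4,p5}}
  U14: {{p2},{p1,p2},{p2,p4},{p2,p5},{p4,p5},{p1,p2,p5},{p2,p4,p5}} {{p3},{p1,p3},{p3,p4},{p3,p5},{p1,p3,p5}}
  U23: {{p1,p3},{p3,p5},{p1,p3,p5}}
  U24: {{p3},{p1,p3},{p3,p4},{p3,p5},{p1,p3,p5}}
  U34: {{p1,p2},{p2,p5},{p4,p5},{p1,p2,p5},{p2,p4,p5}} {{p1,p3},{p3,p5},{p1,p3,p5}}
  U123: {{p1,p3},{p3,p5},{p1,p3,p5}}
  U124: {{p3},{p1,p3},{p3,p4},{p3,p5},{p1,p3,p5}}
  U134: {{p1,p2},{p2,p5},{p4,p5},{p1,p2,p5},{p2,p4,p5}} {{p1,p3},{p3,p5},{p1,p3,p5}}
  U234: {{p1,p3},{p3,p5},{p1,p3,p5}}
  U1234: {{p1,p3},{p3,p5},{p1,p3,p5}}
C dims 4,8,5,1; δ0: rk 3, SNF 1^3; δ1: rk 4, SNF 1^4; δ2: rk 1, SNF 1^1
Ȟ^0: (4−3)−0=1 ⇒ Z
Ȟ^1: (8−4)−3=1 ⇒ Z
Ȟ^2: (5−1)−4=0 ⇒ 0

Ȟ^0 = Z, Ȟ^1 = Z and Ȟ^2 = 0
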